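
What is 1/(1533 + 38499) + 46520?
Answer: 1862288641/40032 ≈ 46520.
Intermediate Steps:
1/(1533 + 38499) + 46520 = 1/40032 + 46520 = 1862288641/40032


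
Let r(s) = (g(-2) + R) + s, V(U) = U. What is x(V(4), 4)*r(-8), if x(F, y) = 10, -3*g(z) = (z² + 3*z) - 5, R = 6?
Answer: 10/3 ≈ 3.3333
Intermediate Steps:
g(z) = 5/3 - z - z²/3 (g(z) = -((z² + 3*z) - 5)/3 = -(-5 + z² + 3*z)/3 = 5/3 - z - z²/3)
r(s) = 25/3 + s (r(s) = ((5/3 - 1*(-2) - ⅓*(-2)²) + 6) + s = ((5/3 + 2 - ⅓*4) + 6) + s = ((5/3 + 2 - 4/3) + 6) + s = (7/3 + 6) + s = 25/3 + s)
x(V(4), 4)*r(-8) = 10*(25/3 - 8) = 10*(⅓) = 10/3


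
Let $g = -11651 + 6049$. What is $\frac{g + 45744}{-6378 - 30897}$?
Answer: $- \frac{40142}{37275} \approx -1.0769$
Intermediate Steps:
$g = -5602$
$\frac{g + 45744}{-6378 - 30897} = \frac{-5602 + 45744}{-6378 - 30897} = \frac{40142}{-37275} = 40142 \left(- \frac{1}{37275}\right) = - \frac{40142}{37275}$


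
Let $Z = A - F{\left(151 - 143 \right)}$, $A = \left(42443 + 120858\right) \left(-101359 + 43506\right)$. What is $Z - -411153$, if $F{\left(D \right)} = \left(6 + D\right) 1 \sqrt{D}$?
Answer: $-9447041600 - 28 \sqrt{2} \approx -9.447 \cdot 10^{9}$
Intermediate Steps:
$F{\left(D \right)} = \sqrt{D} \left(6 + D\right)$ ($F{\left(D \right)} = \left(6 + D\right) \sqrt{D} = \sqrt{D} \left(6 + D\right)$)
$A = -9447452753$ ($A = 163301 \left(-57853\right) = -9447452753$)
$Z = -9447452753 - 28 \sqrt{2}$ ($Z = -9447452753 - \sqrt{151 - 143} \left(6 + \left(151 - 143\right)\right) = -9447452753 - \sqrt{8} \left(6 + 8\right) = -9447452753 - 2 \sqrt{2} \cdot 14 = -9447452753 - 28 \sqrt{2} \approx -9.4475 \cdot 10^{9}$)
$Z - -411153 = \left(-9447452753 - 28 \sqrt{2}\right) - -411153 = \left(-9447452753 - 28 \sqrt{2}\right) + 411153 = -9447041600 - 28 \sqrt{2}$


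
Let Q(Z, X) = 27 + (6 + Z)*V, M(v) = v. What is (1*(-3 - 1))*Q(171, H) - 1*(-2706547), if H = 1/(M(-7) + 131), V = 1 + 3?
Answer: 2703607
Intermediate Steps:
V = 4
H = 1/124 (H = 1/(-7 + 131) = 1/124 ≈ 0.0080645)
Q(Z, X) = 51 + 4*Z (Q(Z, X) = 27 + (6 + Z)*4 = 27 + (24 + 4*Z) = 51 + 4*Z)
(1*(-3 - 1))*Q(171, H) - 1*(-2706547) = (1*(-3 - 1))*(51 + 4*171) - 1*(-2706547) = (1*(-4))*(51 + 684) + 2706547 = -4*735 + 2706547 = -2940 + 2706547 = 2703607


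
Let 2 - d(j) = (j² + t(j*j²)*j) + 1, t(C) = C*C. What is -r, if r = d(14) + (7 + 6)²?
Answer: 105413530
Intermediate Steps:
t(C) = C²
d(j) = 1 - j² - j⁷ (d(j) = 2 - ((j² + (j*j²)²*j) + 1) = 2 - ((j² + (j³)²*j) + 1) = 2 - ((j² + j⁶*j) + 1) = 2 - ((j² + j⁷) + 1) = 2 - (1 + j² + j⁷) = 2 + (-1 - j² - j⁷) = 1 - j² - j⁷)
r = -105413530 (r = (1 - 1*14² - 1*14⁷) + (7 + 6)² = (1 - 1*196 - 1*105413504) + 13² = (1 - 196 - 105413504) + 169 = -105413699 + 169 = -105413530)
-r = -1*(-105413530) = 105413530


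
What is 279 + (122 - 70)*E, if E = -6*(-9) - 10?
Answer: 2567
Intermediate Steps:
E = 44 (E = 54 - 10 = 44)
279 + (122 - 70)*E = 279 + (122 - 70)*44 = 279 + 52*44 = 279 + 2288 = 2567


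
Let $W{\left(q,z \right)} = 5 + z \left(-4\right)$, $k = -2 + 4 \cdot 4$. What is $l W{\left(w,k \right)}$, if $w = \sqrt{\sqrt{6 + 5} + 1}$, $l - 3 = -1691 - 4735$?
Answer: $327573$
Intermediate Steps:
$l = -6423$ ($l = 3 - 6426 = -6423$)
$k = 14$ ($k = -2 + 16 = 14$)
$w = \sqrt{1 + \sqrt{11}}$ ($w = \sqrt{\sqrt{11} + 1} = \sqrt{1 + \sqrt{11}} \approx 2.0776$)
$W{\left(q,z \right)} = 5 - 4 z$
$l W{\left(w,k \right)} = - 6423 \left(5 - 56\right) = \left(-6423\right) \left(-51\right) = 327573$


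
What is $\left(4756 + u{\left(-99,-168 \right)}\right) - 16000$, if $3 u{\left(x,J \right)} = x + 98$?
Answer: $- \frac{33733}{3} \approx -11244.0$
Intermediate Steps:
$u{\left(x,J \right)} = \frac{98}{3} + \frac{x}{3}$ ($u{\left(x,J \right)} = \frac{x + 98}{3} = \frac{98 + x}{3} = \frac{98}{3} + \frac{x}{3}$)
$\left(4756 + u{\left(-99,-168 \right)}\right) - 16000 = \left(4756 + \left(\frac{98}{3} + \frac{1}{3} \left(-99\right)\right)\right) - 16000 = \left(4756 + \left(\frac{98}{3} - 33\right)\right) - 16000 = \left(4756 - \frac{1}{3}\right) - 16000 = \frac{14267}{3} - 16000 = - \frac{33733}{3}$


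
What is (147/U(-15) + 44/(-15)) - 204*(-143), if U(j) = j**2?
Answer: 729243/25 ≈ 29170.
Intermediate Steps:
(147/U(-15) + 44/(-15)) - 204*(-143) = (147/((-15)**2) + 44/(-15)) - 204*(-143) = (147/225 + 44*(-1/15)) + 29172 = (147*(1/225) - 44/15) + 29172 = (49/75 - 44/15) + 29172 = -57/25 + 29172 = 729243/25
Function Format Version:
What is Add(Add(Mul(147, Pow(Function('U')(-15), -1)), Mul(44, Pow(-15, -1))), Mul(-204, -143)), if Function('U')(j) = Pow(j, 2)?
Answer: Rational(729243, 25) ≈ 29170.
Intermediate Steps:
Add(Add(Mul(147, Pow(Function('U')(-15), -1)), Mul(44, Pow(-15, -1))), Mul(-204, -143)) = Add(Add(Mul(147, Pow(Pow(-15, 2), -1)), Mul(44, Pow(-15, -1))), Mul(-204, -143)) = Add(Add(Mul(147, Pow(225, -1)), Mul(44, Rational(-1, 15))), 29172) = Add(Add(Mul(147, Rational(1, 225)), Rational(-44, 15)), 29172) = Add(Add(Rational(49, 75), Rational(-44, 15)), 29172) = Add(Rational(-57, 25), 29172) = Rational(729243, 25)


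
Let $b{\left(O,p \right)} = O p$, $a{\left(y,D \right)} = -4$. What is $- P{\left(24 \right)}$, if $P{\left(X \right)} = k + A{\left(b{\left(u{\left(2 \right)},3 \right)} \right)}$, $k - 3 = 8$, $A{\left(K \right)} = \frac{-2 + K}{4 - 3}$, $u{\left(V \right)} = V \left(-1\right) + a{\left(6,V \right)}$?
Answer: $9$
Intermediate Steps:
$u{\left(V \right)} = -4 - V$ ($u{\left(V \right)} = V \left(-1\right) - 4 = - V - 4 = -4 - V$)
$A{\left(K \right)} = -2 + K$ ($A{\left(K \right)} = \frac{-2 + K}{1} = \left(-2 + K\right) 1 = -2 + K$)
$k = 11$ ($k = 3 + 8 = 11$)
$P{\left(X \right)} = -9$ ($P{\left(X \right)} = 11 + \left(-2 + \left(-4 - 2\right) 3\right) = 11 - 20 = -9$)
$- P{\left(24 \right)} = \left(-1\right) \left(-9\right) = 9$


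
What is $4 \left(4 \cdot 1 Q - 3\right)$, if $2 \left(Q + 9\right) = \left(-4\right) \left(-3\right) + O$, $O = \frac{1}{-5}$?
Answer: $- \frac{308}{5} \approx -61.6$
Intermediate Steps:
$O = - \frac{1}{5} \approx -0.2$
$Q = - \frac{31}{10}$ ($Q = -9 + \frac{\left(-4\right) \left(-3\right) - \frac{1}{5}}{2} = -9 + \frac{12 - \frac{1}{5}}{2} = -9 + \frac{1}{2} \cdot \frac{59}{5} = -9 + \frac{59}{10} = - \frac{31}{10} \approx -3.1$)
$4 \left(4 \cdot 1 Q - 3\right) = 4 \left(4 \cdot 1 \left(- \frac{31}{10}\right) - 3\right) = 4 \left(4 \left(- \frac{31}{10}\right) - 3\right) = 4 \left(- \frac{62}{5} - 3\right) = 4 \left(- \frac{77}{5}\right) = - \frac{308}{5}$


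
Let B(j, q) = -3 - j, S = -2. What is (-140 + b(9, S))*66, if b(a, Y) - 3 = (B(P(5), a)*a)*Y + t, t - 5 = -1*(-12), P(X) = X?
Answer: 1584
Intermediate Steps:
t = 17 (t = 5 - 1*(-12) = 5 + 12 = 17)
b(a, Y) = 20 - 8*Y*a (b(a, Y) = 3 + (((-3 - 1*5)*a)*Y + 17) = 3 + (((-3 - 5)*a)*Y + 17) = 3 + ((-8*a)*Y + 17) = 3 + (-8*Y*a + 17) = 3 + (17 - 8*Y*a) = 20 - 8*Y*a)
(-140 + b(9, S))*66 = (-140 + (20 - 8*(-2)*9))*66 = (-140 + (20 + 144))*66 = (-140 + 164)*66 = 24*66 = 1584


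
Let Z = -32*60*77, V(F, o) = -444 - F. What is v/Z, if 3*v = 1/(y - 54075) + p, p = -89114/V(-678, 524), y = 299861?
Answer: 2190297337/2550857557248 ≈ 0.00085865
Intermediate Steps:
Z = -147840 (Z = -1920*77 = -147840)
p = -44557/117 (p = -89114/(-444 - 1*(-678)) = -89114/(-444 + 678) = -89114/234 = -89114*1/234 = -44557/117 ≈ -380.83)
v = -10951486685/86270886 (v = (1/(299861 - 54075) - 44557/117)/3 = (1/245786 - 44557/117)/3 = (⅓)*(-10951486685/28756962) = -10951486685/86270886 ≈ -126.94)
v/Z = -10951486685/86270886/(-147840) = -10951486685/86270886*(-1/147840) = 2190297337/2550857557248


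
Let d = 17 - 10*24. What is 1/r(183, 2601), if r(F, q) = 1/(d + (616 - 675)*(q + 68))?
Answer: -157694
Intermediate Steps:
d = -223 (d = 17 - 240 = -223)
r(F, q) = 1/(-4235 - 59*q) (r(F, q) = 1/(-223 + (616 - 675)*(q + 68)) = 1/(-223 - 59*(68 + q)) = 1/(-223 + (-4012 - 59*q)) = 1/(-4235 - 59*q))
1/r(183, 2601) = 1/(-1/(4235 + 59*2601)) = 1/(-1/(4235 + 153459)) = 1/(-1/157694) = -157694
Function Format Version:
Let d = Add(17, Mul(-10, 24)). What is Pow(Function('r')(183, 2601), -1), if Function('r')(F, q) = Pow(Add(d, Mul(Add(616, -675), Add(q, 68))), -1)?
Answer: -157694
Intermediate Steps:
d = -223 (d = Add(17, -240) = -223)
Function('r')(F, q) = Pow(Add(-4235, Mul(-59, q)), -1) (Function('r')(F, q) = Pow(Add(-223, Mul(Add(616, -675), Add(q, 68))), -1) = Pow(Add(-223, Mul(-59, Add(68, q))), -1) = Pow(Add(-223, Add(-4012, Mul(-59, q))), -1) = Pow(Add(-4235, Mul(-59, q)), -1))
Pow(Function('r')(183, 2601), -1) = Pow(Mul(-1, Pow(Add(4235, Mul(59, 2601)), -1)), -1) = Pow(Mul(-1, Pow(Add(4235, 153459), -1)), -1) = Pow(Mul(-1, Pow(157694, -1)), -1) = Pow(Mul(-1, Rational(1, 157694)), -1) = Pow(Rational(-1, 157694), -1) = -157694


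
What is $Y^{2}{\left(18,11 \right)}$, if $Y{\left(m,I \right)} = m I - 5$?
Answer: $37249$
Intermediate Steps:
$Y{\left(m,I \right)} = -5 + I m$ ($Y{\left(m,I \right)} = I m - 5 = -5 + I m$)
$Y^{2}{\left(18,11 \right)} = \left(-5 + 11 \cdot 18\right)^{2} = \left(-5 + 198\right)^{2} = 193^{2} = 37249$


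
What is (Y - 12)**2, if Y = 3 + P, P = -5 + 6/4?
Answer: 625/4 ≈ 156.25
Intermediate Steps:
P = -7/2 (P = -5 + 6*(1/4) = -5 + 3/2 = -7/2 ≈ -3.5000)
Y = -1/2 (Y = 3 - 7/2 = -1/2 ≈ -0.50000)
(Y - 12)**2 = (-1/2 - 12)**2 = (-25/2)**2 = 625/4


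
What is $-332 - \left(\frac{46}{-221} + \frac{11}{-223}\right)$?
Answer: $- \frac{16349267}{49283} \approx -331.74$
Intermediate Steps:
$-332 - \left(\frac{46}{-221} + \frac{11}{-223}\right) = -332 - \left(46 \left(- \frac{1}{221}\right) + 11 \left(- \frac{1}{223}\right)\right) = -332 - \left(- \frac{46}{221} - \frac{11}{223}\right) = -332 - - \frac{12689}{49283} = -332 + \frac{12689}{49283} = - \frac{16349267}{49283}$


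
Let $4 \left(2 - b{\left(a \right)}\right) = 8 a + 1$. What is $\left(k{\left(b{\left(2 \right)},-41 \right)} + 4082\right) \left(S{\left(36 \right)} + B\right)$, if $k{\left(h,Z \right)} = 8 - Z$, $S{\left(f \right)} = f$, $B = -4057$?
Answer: $-16610751$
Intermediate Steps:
$b{\left(a \right)} = \frac{7}{4} - 2 a$ ($b{\left(a \right)} = 2 - \frac{8 a + 1}{4} = 2 - \frac{1 + 8 a}{4} = 2 - \left(\frac{1}{4} + 2 a\right) = \frac{7}{4} - 2 a$)
$\left(k{\left(b{\left(2 \right)},-41 \right)} + 4082\right) \left(S{\left(36 \right)} + B\right) = \left(\left(8 - -41\right) + 4082\right) \left(36 - 4057\right) = \left(\left(8 + 41\right) + 4082\right) \left(-4021\right) = \left(49 + 4082\right) \left(-4021\right) = 4131 \left(-4021\right) = -16610751$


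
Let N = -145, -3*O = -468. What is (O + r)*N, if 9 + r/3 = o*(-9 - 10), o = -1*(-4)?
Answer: 14355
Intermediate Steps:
O = 156 (O = -⅓*(-468) = 156)
o = 4
r = -255 (r = -27 + 3*(4*(-9 - 10)) = -27 + 3*(4*(-19)) = -27 + 3*(-76) = -27 - 228 = -255)
(O + r)*N = (156 - 255)*(-145) = -99*(-145) = 14355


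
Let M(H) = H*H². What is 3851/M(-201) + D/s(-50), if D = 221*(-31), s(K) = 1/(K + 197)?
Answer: -8178232909148/8120601 ≈ -1.0071e+6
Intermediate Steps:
s(K) = 1/(197 + K)
D = -6851
M(H) = H³
3851/M(-201) + D/s(-50) = 3851/((-201)³) - 6851/(1/(197 - 50)) = 3851/(-8120601) - 6851/(1/147) = 3851*(-1/8120601) - 6851/1/147 = -3851/8120601 - 6851*147 = -3851/8120601 - 1007097 = -8178232909148/8120601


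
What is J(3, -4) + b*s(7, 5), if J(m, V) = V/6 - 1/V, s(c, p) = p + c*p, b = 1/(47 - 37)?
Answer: 43/12 ≈ 3.5833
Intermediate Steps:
b = ⅒ (b = 1/10 = ⅒ ≈ 0.10000)
J(m, V) = -1/V + V/6 (J(m, V) = V*(⅙) - 1/V = V/6 - 1/V = -1/V + V/6)
J(3, -4) + b*s(7, 5) = (-1/(-4) + (⅙)*(-4)) + (5*(1 + 7))/10 = (-1*(-¼) - ⅔) + (5*8)/10 = (¼ - ⅔) + (⅒)*40 = -5/12 + 4 = 43/12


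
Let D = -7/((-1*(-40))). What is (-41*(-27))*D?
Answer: -7749/40 ≈ -193.73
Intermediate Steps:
D = -7/40 ≈ -0.17500
(-41*(-27))*D = -41*(-27)*(-7/40) = 1107*(-7/40) = -7749/40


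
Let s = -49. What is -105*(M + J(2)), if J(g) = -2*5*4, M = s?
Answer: 9345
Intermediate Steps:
M = -49
J(g) = -40 (J(g) = -10*4 = -40)
-105*(M + J(2)) = -105*(-49 - 40) = -105*(-89) = 9345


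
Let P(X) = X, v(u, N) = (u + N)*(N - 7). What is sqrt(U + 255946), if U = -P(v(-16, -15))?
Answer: 4*sqrt(15954) ≈ 505.24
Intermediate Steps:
v(u, N) = (-7 + N)*(N + u) (v(u, N) = (N + u)*(-7 + N) = (-7 + N)*(N + u))
U = -682 (U = -((-15)**2 - 7*(-15) - 7*(-16) - 15*(-16)) = -(225 + 105 + 112 + 240) = -1*682 = -682)
sqrt(U + 255946) = sqrt(-682 + 255946) = sqrt(255264) = 4*sqrt(15954)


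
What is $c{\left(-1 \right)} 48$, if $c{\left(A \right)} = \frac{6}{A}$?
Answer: $-288$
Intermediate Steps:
$c{\left(-1 \right)} 48 = \frac{6}{-1} \cdot 48 = 6 \left(-1\right) 48 = \left(-6\right) 48 = -288$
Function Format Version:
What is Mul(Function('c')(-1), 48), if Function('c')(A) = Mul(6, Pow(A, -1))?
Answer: -288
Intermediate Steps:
Mul(Function('c')(-1), 48) = Mul(Mul(6, Pow(-1, -1)), 48) = Mul(Mul(6, -1), 48) = Mul(-6, 48) = -288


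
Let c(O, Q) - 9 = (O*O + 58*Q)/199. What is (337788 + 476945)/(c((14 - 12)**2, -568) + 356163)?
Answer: 162131867/70845300 ≈ 2.2885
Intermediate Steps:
c(O, Q) = 9 + O**2/199 + 58*Q/199 (c(O, Q) = 9 + (O*O + 58*Q)/199 = 9 + (O**2 + 58*Q)*(1/199) = 9 + (O**2/199 + 58*Q/199) = 9 + O**2/199 + 58*Q/199)
(337788 + 476945)/(c((14 - 12)**2, -568) + 356163) = (337788 + 476945)/((9 + ((14 - 12)**2)**2/199 + (58/199)*(-568)) + 356163) = 814733/((9 + (2**2)**2/199 - 32944/199) + 356163) = 814733/((9 + (1/199)*4**2 - 32944/199) + 356163) = 814733/((9 + (1/199)*16 - 32944/199) + 356163) = 814733/((9 + 16/199 - 32944/199) + 356163) = 814733/(-31137/199 + 356163) = 814733/(70845300/199) = 814733*(199/70845300) = 162131867/70845300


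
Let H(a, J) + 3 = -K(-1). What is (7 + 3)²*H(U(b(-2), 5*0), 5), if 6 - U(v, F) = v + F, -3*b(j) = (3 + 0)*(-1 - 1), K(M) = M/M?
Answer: -400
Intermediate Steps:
K(M) = 1
b(j) = 2 (b(j) = -(3 + 0)*(-1 - 1)/3 = -(-2) = -⅓*(-6) = 2)
U(v, F) = 6 - F - v (U(v, F) = 6 - (v + F) = 6 - (F + v) = 6 + (-F - v) = 6 - F - v)
H(a, J) = -4 (H(a, J) = -3 - 1*1 = -3 - 1 = -4)
(7 + 3)²*H(U(b(-2), 5*0), 5) = (7 + 3)²*(-4) = 10²*(-4) = 100*(-4) = -400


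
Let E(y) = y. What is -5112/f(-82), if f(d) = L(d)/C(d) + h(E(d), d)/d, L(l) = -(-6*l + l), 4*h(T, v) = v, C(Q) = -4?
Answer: -6816/137 ≈ -49.752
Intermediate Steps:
h(T, v) = v/4
L(l) = 5*l (L(l) = -(-5)*l = 5*l)
f(d) = 1/4 - 5*d/4 (f(d) = (5*d)/(-4) + (d/4)/d = (5*d)*(-1/4) + 1/4 = -5*d/4 + 1/4 = 1/4 - 5*d/4)
-5112/f(-82) = -5112/(1/4 - 5/4*(-82)) = -5112/(1/4 + 205/2) = -5112/411/4 = -5112*4/411 = -6816/137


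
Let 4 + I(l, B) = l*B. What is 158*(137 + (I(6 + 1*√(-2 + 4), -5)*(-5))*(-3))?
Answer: -58934 - 11850*√2 ≈ -75692.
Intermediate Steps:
I(l, B) = -4 + B*l (I(l, B) = -4 + l*B = -4 + B*l)
158*(137 + (I(6 + 1*√(-2 + 4), -5)*(-5))*(-3)) = 158*(137 + ((-4 - 5*(6 + 1*√(-2 + 4)))*(-5))*(-3)) = 158*(137 + ((-4 - 5*(6 + 1*√2))*(-5))*(-3)) = 158*(137 + ((-4 - 5*(6 + √2))*(-5))*(-3)) = 158*(137 + ((-4 + (-30 - 5*√2))*(-5))*(-3)) = 158*(137 + ((-34 - 5*√2)*(-5))*(-3)) = 158*(137 + (170 + 25*√2)*(-3)) = 158*(137 + (-510 - 75*√2)) = 158*(-373 - 75*√2) = -58934 - 11850*√2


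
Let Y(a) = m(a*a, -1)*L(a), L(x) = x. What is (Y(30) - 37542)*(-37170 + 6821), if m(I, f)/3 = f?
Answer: 1142093568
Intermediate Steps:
m(I, f) = 3*f
Y(a) = -3*a (Y(a) = (3*(-1))*a = -3*a)
(Y(30) - 37542)*(-37170 + 6821) = (-3*30 - 37542)*(-37170 + 6821) = (-90 - 37542)*(-30349) = -37632*(-30349) = 1142093568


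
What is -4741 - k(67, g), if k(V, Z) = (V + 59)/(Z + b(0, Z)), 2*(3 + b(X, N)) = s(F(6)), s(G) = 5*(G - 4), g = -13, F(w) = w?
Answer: -52025/11 ≈ -4729.5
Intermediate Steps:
s(G) = -20 + 5*G (s(G) = 5*(-4 + G) = -20 + 5*G)
b(X, N) = 2 (b(X, N) = -3 + (-20 + 5*6)/2 = -3 + (-20 + 30)/2 = -3 + (½)*10 = -3 + 5 = 2)
k(V, Z) = (59 + V)/(2 + Z) (k(V, Z) = (V + 59)/(Z + 2) = (59 + V)/(2 + Z))
-4741 - k(67, g) = -4741 - (59 + 67)/(2 - 13) = -4741 - 126/(-11) = -4741 - (-1)*126/11 = -4741 - 1*(-126/11) = -4741 + 126/11 = -52025/11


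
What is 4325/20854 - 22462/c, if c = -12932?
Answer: 65544181/33710491 ≈ 1.9443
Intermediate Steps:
4325/20854 - 22462/c = 4325/20854 - 22462/(-12932) = 4325*(1/20854) - 22462*(-1/12932) = 4325/20854 + 11231/6466 = 65544181/33710491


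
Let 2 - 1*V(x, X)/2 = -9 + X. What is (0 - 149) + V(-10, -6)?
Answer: -115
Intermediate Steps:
V(x, X) = 22 - 2*X (V(x, X) = 4 - 2*(-9 + X) = 4 + (18 - 2*X) = 22 - 2*X)
(0 - 149) + V(-10, -6) = (0 - 149) + (22 - 2*(-6)) = -149 + (22 + 12) = -149 + 34 = -115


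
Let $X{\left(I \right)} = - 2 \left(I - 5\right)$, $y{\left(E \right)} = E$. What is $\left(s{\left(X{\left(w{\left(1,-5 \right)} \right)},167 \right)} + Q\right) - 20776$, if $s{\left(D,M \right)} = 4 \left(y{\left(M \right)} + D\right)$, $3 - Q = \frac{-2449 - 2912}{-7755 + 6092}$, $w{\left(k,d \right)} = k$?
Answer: $- \frac{33386760}{1663} \approx -20076.0$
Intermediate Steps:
$X{\left(I \right)} = 10 - 2 I$ ($X{\left(I \right)} = - 2 \left(-5 + I\right) = 10 - 2 I$)
$Q = - \frac{372}{1663}$ ($Q = 3 - \frac{-2449 - 2912}{-7755 + 6092} = 3 - - \frac{5361}{-1663} = 3 - \left(-5361\right) \left(- \frac{1}{1663}\right) = 3 - \frac{5361}{1663} = - \frac{372}{1663} \approx -0.22369$)
$s{\left(D,M \right)} = 4 D + 4 M$ ($s{\left(D,M \right)} = 4 \left(M + D\right) = 4 \left(D + M\right) = 4 D + 4 M$)
$\left(s{\left(X{\left(w{\left(1,-5 \right)} \right)},167 \right)} + Q\right) - 20776 = \left(\left(4 \left(10 - 2\right) + 4 \cdot 167\right) - \frac{372}{1663}\right) - 20776 = \left(\left(4 \left(10 - 2\right) + 668\right) - \frac{372}{1663}\right) - 20776 = \left(\left(4 \cdot 8 + 668\right) - \frac{372}{1663}\right) - 20776 = \left(\left(32 + 668\right) - \frac{372}{1663}\right) - 20776 = \left(700 - \frac{372}{1663}\right) - 20776 = \frac{1163728}{1663} - 20776 = - \frac{33386760}{1663}$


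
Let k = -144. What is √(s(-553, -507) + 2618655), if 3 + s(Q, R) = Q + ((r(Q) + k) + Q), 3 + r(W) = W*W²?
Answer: 3*I*√18499442 ≈ 12903.0*I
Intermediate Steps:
r(W) = -3 + W³ (r(W) = -3 + W*W² = -3 + W³)
s(Q, R) = -150 + Q³ + 2*Q (s(Q, R) = -3 + (Q + (((-3 + Q³) - 144) + Q)) = -3 + (Q + ((-147 + Q³) + Q)) = -3 + (Q + (-147 + Q + Q³)) = -3 + (-147 + Q³ + 2*Q) = -150 + Q³ + 2*Q)
√(s(-553, -507) + 2618655) = √((-150 + (-553)³ + 2*(-553)) + 2618655) = √((-150 - 169112377 - 1106) + 2618655) = √(-169113633 + 2618655) = √(-166494978) = 3*I*√18499442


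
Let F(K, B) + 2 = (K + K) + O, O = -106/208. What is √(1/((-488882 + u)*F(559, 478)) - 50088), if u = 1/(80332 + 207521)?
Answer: 24*I*√23177103648370047334320861489836615/16325781427673795 ≈ 223.8*I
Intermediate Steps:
O = -53/104 (O = -106*1/208 = -53/104 ≈ -0.50961)
F(K, B) = -261/104 + 2*K (F(K, B) = -2 + ((K + K) - 53/104) = -2 + (2*K - 53/104) = -2 + (-53/104 + 2*K) = -261/104 + 2*K)
u = 1/287853 ≈ 3.4740e-6
√(1/((-488882 + u)*F(559, 478)) - 50088) = √(1/((-488882 + 1/287853)*(-261/104 + 2*559)) - 50088) = √(1/((-140726150345/287853)*(-261/104 + 1118)) - 50088) = √(-287853/(140726150345*116011/104) - 50088) = √(-287853/140726150345*104/116011 - 50088) = √(-29936712/16325781427673795 - 50088) = √(-817725740149354980672/16325781427673795) = 24*I*√23177103648370047334320861489836615/16325781427673795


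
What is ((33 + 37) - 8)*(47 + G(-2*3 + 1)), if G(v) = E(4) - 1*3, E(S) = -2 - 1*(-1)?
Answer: 2666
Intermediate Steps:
E(S) = -1 (E(S) = -2 + 1 = -1)
G(v) = -4 (G(v) = -1 - 1*3 = -1 - 3 = -4)
((33 + 37) - 8)*(47 + G(-2*3 + 1)) = ((33 + 37) - 8)*(47 - 4) = (70 - 8)*43 = 62*43 = 2666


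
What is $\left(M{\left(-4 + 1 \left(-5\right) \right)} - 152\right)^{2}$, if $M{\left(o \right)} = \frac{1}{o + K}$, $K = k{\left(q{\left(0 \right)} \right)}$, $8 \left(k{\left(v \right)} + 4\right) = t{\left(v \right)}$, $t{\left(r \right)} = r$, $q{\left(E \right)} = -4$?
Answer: $\frac{16859236}{729} \approx 23127.0$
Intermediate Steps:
$k{\left(v \right)} = -4 + \frac{v}{8}$
$K = - \frac{9}{2}$ ($K = -4 + \frac{1}{8} \left(-4\right) = -4 - \frac{1}{2} = - \frac{9}{2} \approx -4.5$)
$M{\left(o \right)} = \frac{1}{- \frac{9}{2} + o}$ ($M{\left(o \right)} = \frac{1}{o - \frac{9}{2}} = \frac{1}{- \frac{9}{2} + o}$)
$\left(M{\left(-4 + 1 \left(-5\right) \right)} - 152\right)^{2} = \left(\frac{2}{-9 + 2 \left(-4 + 1 \left(-5\right)\right)} - 152\right)^{2} = \left(\frac{2}{-9 + 2 \left(-4 - 5\right)} - 152\right)^{2} = \left(\frac{2}{-9 + 2 \left(-9\right)} - 152\right)^{2} = \left(\frac{2}{-9 - 18} - 152\right)^{2} = \left(\frac{2}{-27} - 152\right)^{2} = \left(2 \left(- \frac{1}{27}\right) - 152\right)^{2} = \left(- \frac{2}{27} - 152\right)^{2} = \left(- \frac{4106}{27}\right)^{2} = \frac{16859236}{729}$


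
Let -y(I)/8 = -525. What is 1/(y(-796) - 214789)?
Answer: -1/210589 ≈ -4.7486e-6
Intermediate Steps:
y(I) = 4200 (y(I) = -8*(-525) = 4200)
1/(y(-796) - 214789) = 1/(4200 - 214789) = 1/(-210589) = -1/210589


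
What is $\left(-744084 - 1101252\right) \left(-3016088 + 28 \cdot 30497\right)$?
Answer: $3989933829792$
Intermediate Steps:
$\left(-744084 - 1101252\right) \left(-3016088 + 28 \cdot 30497\right) = - 1845336 \left(-3016088 + 853916\right) = \left(-1845336\right) \left(-2162172\right) = 3989933829792$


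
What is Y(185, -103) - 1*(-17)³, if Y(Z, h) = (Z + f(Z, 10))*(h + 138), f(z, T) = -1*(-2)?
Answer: 11458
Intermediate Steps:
f(z, T) = 2
Y(Z, h) = (2 + Z)*(138 + h) (Y(Z, h) = (Z + 2)*(h + 138) = (2 + Z)*(138 + h))
Y(185, -103) - 1*(-17)³ = (276 + 2*(-103) + 138*185 + 185*(-103)) - 1*(-17)³ = (276 - 206 + 25530 - 19055) - 1*(-4913) = 6545 + 4913 = 11458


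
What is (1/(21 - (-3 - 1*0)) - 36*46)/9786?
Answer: -39743/234864 ≈ -0.16922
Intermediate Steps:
(1/(21 - (-3 - 1*0)) - 36*46)/9786 = (1/(21 - (-3 + 0)) - 1656)*(1/9786) = (1/(21 - 1*(-3)) - 1656)*(1/9786) = (1/(21 + 3) - 1656)*(1/9786) = (1/24 - 1656)*(1/9786) = -39743/24*1/9786 = -39743/234864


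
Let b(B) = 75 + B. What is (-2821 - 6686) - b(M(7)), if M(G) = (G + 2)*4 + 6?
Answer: -9624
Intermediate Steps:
M(G) = 14 + 4*G (M(G) = (2 + G)*4 + 6 = (8 + 4*G) + 6 = 14 + 4*G)
(-2821 - 6686) - b(M(7)) = (-2821 - 6686) - (75 + (14 + 4*7)) = -9507 - (75 + (14 + 28)) = -9507 - (75 + 42) = -9507 - 1*117 = -9507 - 117 = -9624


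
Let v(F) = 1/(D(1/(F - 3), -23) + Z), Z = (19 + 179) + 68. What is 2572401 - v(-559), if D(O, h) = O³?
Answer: 121458874506429719/47216151247 ≈ 2.5724e+6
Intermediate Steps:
Z = 266 (Z = 198 + 68 = 266)
v(F) = 1/(266 + (-3 + F)⁻³) (v(F) = 1/((1/(F - 3))³ + 266) = 1/((1/(-3 + F))³ + 266) = 1/((-3 + F)⁻³ + 266) = 1/(266 + (-3 + F)⁻³))
2572401 - v(-559) = 2572401 - (-3 - 559)³/(1 + 266*(-3 - 559)³) = 2572401 - (-562)³/(1 + 266*(-562)³) = 2572401 - (-177504328)/(1 + 266*(-177504328)) = 2572401 - (-177504328)/(1 - 47216151248) = 2572401 - (-177504328)/(-47216151247) = 2572401 - (-1)*(-177504328)/47216151247 = 2572401 - 1*177504328/47216151247 = 2572401 - 177504328/47216151247 = 121458874506429719/47216151247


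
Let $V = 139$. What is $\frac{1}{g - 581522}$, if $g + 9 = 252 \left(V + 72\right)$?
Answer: $- \frac{1}{528359} \approx -1.8927 \cdot 10^{-6}$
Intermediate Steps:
$g = 53163$ ($g = -9 + 252 \left(139 + 72\right) = -9 + 252 \cdot 211 = -9 + 53172 = 53163$)
$\frac{1}{g - 581522} = \frac{1}{53163 - 581522} = \frac{1}{-528359} = - \frac{1}{528359}$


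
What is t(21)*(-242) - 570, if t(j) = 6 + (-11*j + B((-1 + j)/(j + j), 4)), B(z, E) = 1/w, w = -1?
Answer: 54122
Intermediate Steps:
B(z, E) = -1 (B(z, E) = 1/(-1) = -1)
t(j) = 5 - 11*j (t(j) = 6 + (-11*j - 1) = 6 + (-1 - 11*j) = 5 - 11*j)
t(21)*(-242) - 570 = (5 - 11*21)*(-242) - 570 = (5 - 231)*(-242) - 570 = -226*(-242) - 570 = 54692 - 570 = 54122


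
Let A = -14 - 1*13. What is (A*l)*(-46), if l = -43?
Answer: -53406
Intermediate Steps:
A = -27 (A = -14 - 13 = -27)
(A*l)*(-46) = -27*(-43)*(-46) = 1161*(-46) = -53406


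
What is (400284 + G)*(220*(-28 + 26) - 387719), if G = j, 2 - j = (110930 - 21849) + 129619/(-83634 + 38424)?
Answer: -5461283659091371/45210 ≈ -1.2080e+11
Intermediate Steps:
j = -4027131971/45210 (j = 2 - ((110930 - 21849) + 129619/(-83634 + 38424)) = 2 - (89081 + 129619/(-45210)) = 2 - (89081 + 129619*(-1/45210)) = 2 - (89081 - 129619/45210) = 2 - 1*4027222391/45210 = 2 - 4027222391/45210 = -4027131971/45210 ≈ -89076.)
G = -4027131971/45210 ≈ -89076.
(400284 + G)*(220*(-28 + 26) - 387719) = (400284 - 4027131971/45210)*(220*(-28 + 26) - 387719) = 14069707669*(220*(-2) - 387719)/45210 = 14069707669*(-440 - 387719)/45210 = (14069707669/45210)*(-388159) = -5461283659091371/45210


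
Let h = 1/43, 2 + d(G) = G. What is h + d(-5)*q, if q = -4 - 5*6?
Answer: 10235/43 ≈ 238.02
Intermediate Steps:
d(G) = -2 + G
q = -34 (q = -4 - 30 = -34)
h = 1/43 ≈ 0.023256
h + d(-5)*q = 1/43 + (-2 - 5)*(-34) = 1/43 - 7*(-34) = 1/43 + 238 = 10235/43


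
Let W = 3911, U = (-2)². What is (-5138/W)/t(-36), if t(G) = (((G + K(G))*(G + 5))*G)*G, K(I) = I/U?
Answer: -2569/3535387560 ≈ -7.2665e-7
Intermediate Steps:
U = 4
K(I) = I/4
t(G) = 5*G³*(5 + G)/4 (t(G) = (((G + G/4)*(G + 5))*G)*G = (((5*G/4)*(5 + G))*G)*G = ((5*G*(5 + G)/4)*G)*G = (5*G²*(5 + G)/4)*G = 5*G³*(5 + G)/4)
(-5138/W)/t(-36) = (-5138/3911)/(((5/4)*(-36)³*(5 - 36))) = (-5138*1/3911)/(((5/4)*(-46656)*(-31))) = -5138/3911/1807920 = -5138/3911*1/1807920 = -2569/3535387560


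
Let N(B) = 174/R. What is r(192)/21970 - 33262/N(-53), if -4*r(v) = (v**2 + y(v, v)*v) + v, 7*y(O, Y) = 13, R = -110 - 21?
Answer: 167525289563/6689865 ≈ 25042.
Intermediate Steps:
R = -131
N(B) = -174/131 (N(B) = 174/(-131) = 174*(-1/131) = -174/131)
y(O, Y) = 13/7 (y(O, Y) = (1/7)*13 = 13/7)
r(v) = -5*v/7 - v**2/4 (r(v) = -((v**2 + 13*v/7) + v)/4 = -(v**2 + 20*v/7)/4 = -5*v/7 - v**2/4)
r(192)/21970 - 33262/N(-53) = -1/28*192*(20 + 7*192)/21970 - 33262/(-174/131) = -1/28*192*(20 + 1344)*(1/21970) - 33262*(-131/174) = -1/28*192*1364*(1/21970) + 2178661/87 = -65472/7*1/21970 + 2178661/87 = -32736/76895 + 2178661/87 = 167525289563/6689865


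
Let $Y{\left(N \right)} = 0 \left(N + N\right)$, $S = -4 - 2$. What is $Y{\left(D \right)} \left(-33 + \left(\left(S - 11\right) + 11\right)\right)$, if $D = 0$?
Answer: $0$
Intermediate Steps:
$S = -6$
$Y{\left(N \right)} = 0$ ($Y{\left(N \right)} = 0 \cdot 2 N = 0$)
$Y{\left(D \right)} \left(-33 + \left(\left(S - 11\right) + 11\right)\right) = 0 \left(-33 + \left(\left(-6 - 11\right) + 11\right)\right) = 0 \left(-33 + \left(-17 + 11\right)\right) = 0 \left(-33 - 6\right) = 0 \left(-39\right) = 0$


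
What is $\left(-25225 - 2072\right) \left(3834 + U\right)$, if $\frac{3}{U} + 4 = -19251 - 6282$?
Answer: $- \frac{2672618014935}{25537} \approx -1.0466 \cdot 10^{8}$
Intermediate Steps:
$U = - \frac{3}{25537}$ ($U = \frac{3}{-4 - 25533} = \frac{3}{-25537} = 3 \left(- \frac{1}{25537}\right) = - \frac{3}{25537} \approx -0.00011748$)
$\left(-25225 - 2072\right) \left(3834 + U\right) = \left(-25225 - 2072\right) \left(3834 - \frac{3}{25537}\right) = \left(-27297\right) \frac{97908855}{25537} = - \frac{2672618014935}{25537}$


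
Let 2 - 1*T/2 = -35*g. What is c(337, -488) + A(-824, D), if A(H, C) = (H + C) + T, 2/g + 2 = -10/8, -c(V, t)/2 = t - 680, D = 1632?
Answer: 40364/13 ≈ 3104.9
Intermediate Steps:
c(V, t) = 1360 - 2*t (c(V, t) = -2*(t - 680) = -2*(-680 + t) = 1360 - 2*t)
g = -8/13 (g = 2/(-2 - 10/8) = 2/(-2 - 10*⅛) = 2/(-2 - 5/4) = 2/(-13/4) = 2*(-4/13) = -8/13 ≈ -0.61539)
T = -508/13 (T = 4 - (-70)*(-8)/13 = 4 - 2*280/13 = 4 - 560/13 = -508/13 ≈ -39.077)
A(H, C) = -508/13 + C + H (A(H, C) = (H + C) - 508/13 = (C + H) - 508/13 = -508/13 + C + H)
c(337, -488) + A(-824, D) = (1360 - 2*(-488)) + (-508/13 + 1632 - 824) = (1360 + 976) + 9996/13 = 2336 + 9996/13 = 40364/13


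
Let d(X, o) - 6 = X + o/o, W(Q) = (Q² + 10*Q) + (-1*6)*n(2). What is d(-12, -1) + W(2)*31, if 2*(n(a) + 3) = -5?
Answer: 1762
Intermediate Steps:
n(a) = -11/2 (n(a) = -3 + (½)*(-5) = -3 - 5/2 = -11/2)
W(Q) = 33 + Q² + 10*Q (W(Q) = (Q² + 10*Q) - 1*6*(-11/2) = (Q² + 10*Q) - 6*(-11/2) = (Q² + 10*Q) + 33 = 33 + Q² + 10*Q)
d(X, o) = 7 + X (d(X, o) = 6 + (X + o/o) = 6 + (X + 1) = 6 + (1 + X) = 7 + X)
d(-12, -1) + W(2)*31 = (7 - 12) + (33 + 2² + 10*2)*31 = -5 + (33 + 4 + 20)*31 = -5 + 57*31 = -5 + 1767 = 1762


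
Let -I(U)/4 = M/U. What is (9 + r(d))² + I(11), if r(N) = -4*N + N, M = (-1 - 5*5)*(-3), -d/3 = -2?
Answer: 579/11 ≈ 52.636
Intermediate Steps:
d = 6 (d = -3*(-2) = 6)
M = 78 (M = (-1 - 25)*(-3) = -26*(-3) = 78)
r(N) = -3*N
I(U) = -312/U
(9 + r(d))² + I(11) = (9 - 3*6)² - 312/11 = (9 - 18)² - 312*1/11 = (-9)² - 312/11 = 81 - 312/11 = 579/11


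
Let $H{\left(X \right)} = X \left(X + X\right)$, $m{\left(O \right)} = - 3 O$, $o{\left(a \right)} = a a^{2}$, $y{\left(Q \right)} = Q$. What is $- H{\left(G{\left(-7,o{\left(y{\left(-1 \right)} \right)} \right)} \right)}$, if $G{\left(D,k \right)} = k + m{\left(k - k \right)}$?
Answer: $-2$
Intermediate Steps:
$o{\left(a \right)} = a^{3}$
$G{\left(D,k \right)} = k$ ($G{\left(D,k \right)} = k - 3 \left(k - k\right) = k - 0 = k + 0 = k$)
$H{\left(X \right)} = 2 X^{2}$ ($H{\left(X \right)} = X 2 X = 2 X^{2}$)
$- H{\left(G{\left(-7,o{\left(y{\left(-1 \right)} \right)} \right)} \right)} = - 2 \left(\left(-1\right)^{3}\right)^{2} = - 2 \left(-1\right)^{2} = - 2 \cdot 1 = \left(-1\right) 2 = -2$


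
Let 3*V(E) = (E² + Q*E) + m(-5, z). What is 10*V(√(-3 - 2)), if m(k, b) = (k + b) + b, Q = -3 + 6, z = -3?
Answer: -160/3 + 10*I*√5 ≈ -53.333 + 22.361*I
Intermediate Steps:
Q = 3
m(k, b) = k + 2*b (m(k, b) = (b + k) + b = k + 2*b)
V(E) = -11/3 + E + E²/3 (V(E) = ((E² + 3*E) + (-5 + 2*(-3)))/3 = ((E² + 3*E) + (-5 - 6))/3 = ((E² + 3*E) - 11)/3 = (-11 + E² + 3*E)/3 = -11/3 + E + E²/3)
10*V(√(-3 - 2)) = 10*(-11/3 + √(-3 - 2) + (√(-3 - 2))²/3) = 10*(-11/3 + √(-5) + (√(-5))²/3) = 10*(-11/3 + I*√5 + (I*√5)²/3) = 10*(-11/3 + I*√5 + (⅓)*(-5)) = 10*(-11/3 + I*√5 - 5/3) = 10*(-16/3 + I*√5) = -160/3 + 10*I*√5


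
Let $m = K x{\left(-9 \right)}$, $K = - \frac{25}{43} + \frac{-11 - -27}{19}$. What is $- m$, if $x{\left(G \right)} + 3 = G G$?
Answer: $- \frac{16614}{817} \approx -20.335$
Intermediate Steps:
$K = \frac{213}{817}$ ($K = \left(-25\right) \frac{1}{43} + \left(-11 + 27\right) \frac{1}{19} = - \frac{25}{43} + 16 \cdot \frac{1}{19} = - \frac{25}{43} + \frac{16}{19} = \frac{213}{817} \approx 0.26071$)
$x{\left(G \right)} = -3 + G^{2}$ ($x{\left(G \right)} = -3 + G G = -3 + G^{2}$)
$m = \frac{16614}{817}$ ($m = \frac{213 \left(-3 + \left(-9\right)^{2}\right)}{817} = \frac{213 \left(-3 + 81\right)}{817} = \frac{213}{817} \cdot 78 = \frac{16614}{817} \approx 20.335$)
$- m = \left(-1\right) \frac{16614}{817} = - \frac{16614}{817}$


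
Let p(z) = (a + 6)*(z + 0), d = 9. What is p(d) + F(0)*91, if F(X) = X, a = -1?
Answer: 45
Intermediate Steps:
p(z) = 5*z (p(z) = (-1 + 6)*(z + 0) = 5*z)
p(d) + F(0)*91 = 5*9 + 0*91 = 45 + 0 = 45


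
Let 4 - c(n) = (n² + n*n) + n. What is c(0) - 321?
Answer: -317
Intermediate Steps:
c(n) = 4 - n - 2*n² (c(n) = 4 - ((n² + n*n) + n) = 4 - ((n² + n²) + n) = 4 - (2*n² + n) = 4 - (n + 2*n²) = 4 + (-n - 2*n²) = 4 - n - 2*n²)
c(0) - 321 = (4 - 1*0 - 2*0²) - 321 = (4 + 0 - 2*0) - 321 = (4 + 0 + 0) - 321 = 4 - 321 = -317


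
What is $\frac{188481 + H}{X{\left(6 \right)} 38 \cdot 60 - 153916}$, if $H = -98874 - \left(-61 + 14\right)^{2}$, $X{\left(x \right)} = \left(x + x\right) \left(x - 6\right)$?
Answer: $- \frac{43699}{76958} \approx -0.56783$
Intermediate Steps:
$X{\left(x \right)} = 2 x \left(-6 + x\right)$
$H = -101083$ ($H = -98874 - \left(-47\right)^{2} = -98874 - 2209 = -101083$)
$\frac{188481 + H}{X{\left(6 \right)} 38 \cdot 60 - 153916} = \frac{188481 - 101083}{2 \cdot 6 \left(-6 + 6\right) 38 \cdot 60 - 153916} = \frac{87398}{2 \cdot 6 \cdot 0 \cdot 38 \cdot 60 - 153916} = \frac{87398}{0 \cdot 38 \cdot 60 - 153916} = \frac{87398}{0 \cdot 60 - 153916} = \frac{87398}{0 - 153916} = \frac{87398}{-153916} = 87398 \left(- \frac{1}{153916}\right) = - \frac{43699}{76958}$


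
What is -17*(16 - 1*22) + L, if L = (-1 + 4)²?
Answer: 111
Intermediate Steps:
L = 9 (L = 3² = 9)
-17*(16 - 1*22) + L = -17*(16 - 1*22) + 9 = -17*(16 - 22) + 9 = -17*(-6) + 9 = 102 + 9 = 111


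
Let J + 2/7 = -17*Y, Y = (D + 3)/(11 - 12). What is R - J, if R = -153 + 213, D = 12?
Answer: -1363/7 ≈ -194.71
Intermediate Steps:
Y = -15 (Y = (12 + 3)/(11 - 12) = 15/(-1) = 15*(-1) = -15)
R = 60
J = 1783/7 (J = -2/7 - 17*(-15) = -2/7 + 255 = 1783/7 ≈ 254.71)
R - J = 60 - 1*1783/7 = 60 - 1783/7 = -1363/7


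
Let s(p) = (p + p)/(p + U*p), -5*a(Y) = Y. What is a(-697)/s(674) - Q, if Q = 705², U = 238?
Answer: -4803667/10 ≈ -4.8037e+5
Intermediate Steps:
a(Y) = -Y/5
s(p) = 2/239 (s(p) = (p + p)/(p + 238*p) = (2*p)/((239*p)) = (2*p)*(1/(239*p)) = 2/239)
Q = 497025
a(-697)/s(674) - Q = (-⅕*(-697))/(2/239) - 1*497025 = (697/5)*(239/2) - 497025 = 166583/10 - 497025 = -4803667/10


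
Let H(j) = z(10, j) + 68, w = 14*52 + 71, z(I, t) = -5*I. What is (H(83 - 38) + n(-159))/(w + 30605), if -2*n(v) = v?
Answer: 65/20936 ≈ 0.0031047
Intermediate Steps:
n(v) = -v/2
w = 799 (w = 728 + 71 = 799)
H(j) = 18 (H(j) = -5*10 + 68 = -50 + 68 = 18)
(H(83 - 38) + n(-159))/(w + 30605) = (18 - ½*(-159))/(799 + 30605) = (18 + 159/2)/31404 = (195/2)*(1/31404) = 65/20936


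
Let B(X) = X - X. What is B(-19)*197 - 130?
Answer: -130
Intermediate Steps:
B(X) = 0
B(-19)*197 - 130 = 0*197 - 130 = 0 - 130 = -130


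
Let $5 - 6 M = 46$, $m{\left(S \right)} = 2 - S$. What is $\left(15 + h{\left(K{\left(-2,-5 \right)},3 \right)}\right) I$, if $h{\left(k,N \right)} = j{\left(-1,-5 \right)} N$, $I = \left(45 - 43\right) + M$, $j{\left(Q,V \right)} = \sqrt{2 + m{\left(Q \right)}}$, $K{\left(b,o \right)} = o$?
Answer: $- \frac{145}{2} - \frac{29 \sqrt{5}}{2} \approx -104.92$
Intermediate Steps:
$M = - \frac{41}{6}$ ($M = \frac{5}{6} - \frac{23}{3} = - \frac{41}{6} \approx -6.8333$)
$j{\left(Q,V \right)} = \sqrt{4 - Q}$ ($j{\left(Q,V \right)} = \sqrt{2 - \left(-2 + Q\right)} = \sqrt{4 - Q}$)
$I = - \frac{29}{6}$ ($I = \left(45 - 43\right) - \frac{41}{6} = 2 - \frac{41}{6} = - \frac{29}{6} \approx -4.8333$)
$h{\left(k,N \right)} = N \sqrt{5}$ ($h{\left(k,N \right)} = \sqrt{4 - -1} N = \sqrt{4 + 1} N = \sqrt{5} N = N \sqrt{5}$)
$\left(15 + h{\left(K{\left(-2,-5 \right)},3 \right)}\right) I = \left(15 + 3 \sqrt{5}\right) \left(- \frac{29}{6}\right) = - \frac{145}{2} - \frac{29 \sqrt{5}}{2}$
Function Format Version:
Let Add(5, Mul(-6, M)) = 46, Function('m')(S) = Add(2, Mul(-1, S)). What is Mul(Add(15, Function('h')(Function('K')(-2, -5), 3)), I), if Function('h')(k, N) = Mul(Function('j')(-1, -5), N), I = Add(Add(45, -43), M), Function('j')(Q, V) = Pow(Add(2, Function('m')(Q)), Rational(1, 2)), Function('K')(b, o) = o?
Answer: Add(Rational(-145, 2), Mul(Rational(-29, 2), Pow(5, Rational(1, 2)))) ≈ -104.92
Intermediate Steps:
M = Rational(-41, 6) (M = Add(Rational(5, 6), Mul(Rational(-1, 6), 46)) = Add(Rational(5, 6), Rational(-23, 3)) = Rational(-41, 6) ≈ -6.8333)
Function('j')(Q, V) = Pow(Add(4, Mul(-1, Q)), Rational(1, 2)) (Function('j')(Q, V) = Pow(Add(2, Add(2, Mul(-1, Q))), Rational(1, 2)) = Pow(Add(4, Mul(-1, Q)), Rational(1, 2)))
I = Rational(-29, 6) (I = Add(Add(45, -43), Rational(-41, 6)) = Add(2, Rational(-41, 6)) = Rational(-29, 6) ≈ -4.8333)
Function('h')(k, N) = Mul(N, Pow(5, Rational(1, 2))) (Function('h')(k, N) = Mul(Pow(Add(4, Mul(-1, -1)), Rational(1, 2)), N) = Mul(Pow(Add(4, 1), Rational(1, 2)), N) = Mul(Pow(5, Rational(1, 2)), N) = Mul(N, Pow(5, Rational(1, 2))))
Mul(Add(15, Function('h')(Function('K')(-2, -5), 3)), I) = Mul(Add(15, Mul(3, Pow(5, Rational(1, 2)))), Rational(-29, 6)) = Add(Rational(-145, 2), Mul(Rational(-29, 2), Pow(5, Rational(1, 2))))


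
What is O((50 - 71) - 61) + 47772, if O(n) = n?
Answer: 47690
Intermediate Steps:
O((50 - 71) - 61) + 47772 = ((50 - 71) - 61) + 47772 = (-21 - 61) + 47772 = -82 + 47772 = 47690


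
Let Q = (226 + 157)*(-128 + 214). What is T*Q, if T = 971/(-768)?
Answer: -15991399/384 ≈ -41644.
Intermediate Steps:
T = -971/768 (T = 971*(-1/768) = -971/768 ≈ -1.2643)
Q = 32938 (Q = 383*86 = 32938)
T*Q = -971/768*32938 = -15991399/384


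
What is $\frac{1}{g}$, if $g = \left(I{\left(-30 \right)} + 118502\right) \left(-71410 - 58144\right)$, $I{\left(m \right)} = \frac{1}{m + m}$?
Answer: $- \frac{30}{460572178463} \approx -6.5136 \cdot 10^{-11}$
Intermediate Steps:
$I{\left(m \right)} = \frac{1}{2 m}$
$g = - \frac{460572178463}{30}$ ($g = \left(\frac{1}{2 \left(-30\right)} + 118502\right) \left(-71410 - 58144\right) = \left(\frac{1}{2} \left(- \frac{1}{30}\right) + 118502\right) \left(-129554\right) = \left(- \frac{1}{60} + 118502\right) \left(-129554\right) = \frac{7110119}{60} \left(-129554\right) = - \frac{460572178463}{30} \approx -1.5352 \cdot 10^{10}$)
$\frac{1}{g} = \frac{1}{- \frac{460572178463}{30}} = - \frac{30}{460572178463}$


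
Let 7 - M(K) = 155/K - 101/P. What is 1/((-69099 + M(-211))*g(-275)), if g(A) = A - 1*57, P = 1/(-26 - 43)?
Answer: 211/5328173712 ≈ 3.9601e-8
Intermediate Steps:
P = -1/69 (P = 1/(-69) = -1/69 ≈ -0.014493)
M(K) = -6962 - 155/K (M(K) = 7 - (155/K - 101/(-1/69)) = 7 - (155/K - 101*(-69)) = 7 - (155/K + 6969) = 7 - (6969 + 155/K) = 7 + (-6969 - 155/K) = -6962 - 155/K)
g(A) = -57 + A (g(A) = A - 57 = -57 + A)
1/((-69099 + M(-211))*g(-275)) = 1/((-69099 + (-6962 - 155/(-211)))*(-57 - 275)) = 1/(-69099 + (-6962 - 155*(-1/211))*(-332)) = -1/332/(-69099 + (-6962 + 155/211)) = -1/332/(-69099 - 1468827/211) = -1/332/(-16048716/211) = -211/16048716*(-1/332) = 211/5328173712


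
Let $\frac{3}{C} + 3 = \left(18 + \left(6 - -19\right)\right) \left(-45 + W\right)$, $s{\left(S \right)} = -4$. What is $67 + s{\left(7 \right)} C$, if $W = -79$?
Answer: $\frac{357457}{5335} \approx 67.002$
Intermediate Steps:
$C = - \frac{3}{5335}$ ($C = \frac{3}{-3 + \left(18 + \left(6 - -19\right)\right) \left(-45 - 79\right)} = \frac{3}{-3 + \left(18 + \left(6 + 19\right)\right) \left(-124\right)} = \frac{3}{-3 + \left(18 + 25\right) \left(-124\right)} = \frac{3}{-3 + 43 \left(-124\right)} = \frac{3}{-3 - 5332} = \frac{3}{-5335} = 3 \left(- \frac{1}{5335}\right) = - \frac{3}{5335} \approx -0.00056232$)
$67 + s{\left(7 \right)} C = 67 - - \frac{12}{5335} = 67 + \frac{12}{5335} = \frac{357457}{5335}$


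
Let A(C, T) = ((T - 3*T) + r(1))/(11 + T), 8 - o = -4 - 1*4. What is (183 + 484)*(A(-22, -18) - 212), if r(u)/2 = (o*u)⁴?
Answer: -88438864/7 ≈ -1.2634e+7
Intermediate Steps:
o = 16 (o = 8 - (-4 - 1*4) = 8 - (-4 - 4) = 8 - 1*(-8) = 8 + 8 = 16)
r(u) = 131072*u⁴ (r(u) = 2*(16*u)⁴ = 2*(65536*u⁴) = 131072*u⁴)
A(C, T) = (131072 - 2*T)/(11 + T) (A(C, T) = ((T - 3*T) + 131072*1⁴)/(11 + T) = (-2*T + 131072*1)/(11 + T) = (-2*T + 131072)/(11 + T) = (131072 - 2*T)/(11 + T))
(183 + 484)*(A(-22, -18) - 212) = (183 + 484)*(2*(65536 - 1*(-18))/(11 - 18) - 212) = 667*(2*(65536 + 18)/(-7) - 212) = 667*(2*(-⅐)*65554 - 212) = 667*(-131108/7 - 212) = 667*(-132592/7) = -88438864/7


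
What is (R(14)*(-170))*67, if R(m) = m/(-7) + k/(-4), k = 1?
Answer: 51255/2 ≈ 25628.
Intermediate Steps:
R(m) = -1/4 - m/7 (R(m) = m/(-7) + 1/(-4) = m*(-1/7) + 1*(-1/4) = -m/7 - 1/4 = -1/4 - m/7)
(R(14)*(-170))*67 = ((-1/4 - 1/7*14)*(-170))*67 = ((-1/4 - 2)*(-170))*67 = -9/4*(-170)*67 = (765/2)*67 = 51255/2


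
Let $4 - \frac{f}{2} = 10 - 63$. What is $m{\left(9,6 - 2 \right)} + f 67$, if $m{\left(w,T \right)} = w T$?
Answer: $7674$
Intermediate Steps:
$m{\left(w,T \right)} = T w$
$f = 114$ ($f = 8 - 2 \left(10 - 63\right) = 8 - -106 = 8 + 106 = 114$)
$m{\left(9,6 - 2 \right)} + f 67 = \left(6 - 2\right) 9 + 114 \cdot 67 = 4 \cdot 9 + 7638 = 36 + 7638 = 7674$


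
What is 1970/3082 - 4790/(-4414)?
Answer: 5864590/3400987 ≈ 1.7244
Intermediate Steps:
1970/3082 - 4790/(-4414) = 1970*(1/3082) - 4790*(-1/4414) = 985/1541 + 2395/2207 = 5864590/3400987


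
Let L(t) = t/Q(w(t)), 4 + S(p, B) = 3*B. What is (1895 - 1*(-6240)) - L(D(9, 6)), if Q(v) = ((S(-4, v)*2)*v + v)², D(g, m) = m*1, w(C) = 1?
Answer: 8129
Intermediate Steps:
S(p, B) = -4 + 3*B
D(g, m) = m
Q(v) = (v + v*(-8 + 6*v))² (Q(v) = (((-4 + 3*v)*2)*v + v)² = ((-8 + 6*v)*v + v)² = (v*(-8 + 6*v) + v)² = (v + v*(-8 + 6*v))²)
L(t) = t (L(t) = t/((1²*(-7 + 6*1)²)) = t/((1*(-7 + 6)²)) = t/((1*(-1)²)) = t/((1*1)) = t/1 = t*1 = t)
(1895 - 1*(-6240)) - L(D(9, 6)) = (1895 - 1*(-6240)) - 1*6 = (1895 + 6240) - 6 = 8135 - 6 = 8129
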